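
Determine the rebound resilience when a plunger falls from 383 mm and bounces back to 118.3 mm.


Resilience = h_rebound / h_drop * 100
= 118.3 / 383 * 100
= 30.9%

30.9%


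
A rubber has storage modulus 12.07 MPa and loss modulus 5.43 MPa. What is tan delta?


tan delta = E'' / E'
= 5.43 / 12.07
= 0.4499

tan delta = 0.4499


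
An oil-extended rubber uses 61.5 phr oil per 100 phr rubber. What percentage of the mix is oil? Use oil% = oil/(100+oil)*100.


Oil % = oil / (100 + oil) * 100
= 61.5 / (100 + 61.5) * 100
= 61.5 / 161.5 * 100
= 38.08%

38.08%


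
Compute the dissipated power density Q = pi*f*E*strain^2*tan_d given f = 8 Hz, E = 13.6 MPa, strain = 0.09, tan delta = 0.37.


Q = pi * f * E * strain^2 * tan_d
= pi * 8 * 13.6 * 0.09^2 * 0.37
= pi * 8 * 13.6 * 0.0081 * 0.37
= 1.0244

Q = 1.0244


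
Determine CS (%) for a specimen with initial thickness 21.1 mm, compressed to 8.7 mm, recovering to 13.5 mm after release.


CS = (t0 - recovered) / (t0 - ts) * 100
= (21.1 - 13.5) / (21.1 - 8.7) * 100
= 7.6 / 12.4 * 100
= 61.3%

61.3%


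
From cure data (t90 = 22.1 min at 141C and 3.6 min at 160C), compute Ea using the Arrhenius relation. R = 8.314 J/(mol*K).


T1 = 414.15 K, T2 = 433.15 K
1/T1 - 1/T2 = 1.0592e-04
ln(t1/t2) = ln(22.1/3.6) = 1.8146
Ea = 8.314 * 1.8146 / 1.0592e-04 = 142443.8765 J/mol
Ea = 142.44 kJ/mol

142.44 kJ/mol


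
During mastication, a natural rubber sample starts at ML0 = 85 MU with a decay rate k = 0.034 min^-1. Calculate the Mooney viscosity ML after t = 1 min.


ML = ML0 * exp(-k * t)
ML = 85 * exp(-0.034 * 1)
ML = 85 * 0.9666
ML = 82.16 MU

82.16 MU


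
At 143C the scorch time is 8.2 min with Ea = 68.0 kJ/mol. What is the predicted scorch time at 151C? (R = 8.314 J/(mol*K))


Convert temperatures: T1 = 143 + 273.15 = 416.15 K, T2 = 151 + 273.15 = 424.15 K
ts2_new = 8.2 * exp(68000 / 8.314 * (1/424.15 - 1/416.15))
1/T2 - 1/T1 = -4.5323e-05
ts2_new = 5.66 min

5.66 min


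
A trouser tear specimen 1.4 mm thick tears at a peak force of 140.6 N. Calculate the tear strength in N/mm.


Tear strength = force / thickness
= 140.6 / 1.4
= 100.43 N/mm

100.43 N/mm


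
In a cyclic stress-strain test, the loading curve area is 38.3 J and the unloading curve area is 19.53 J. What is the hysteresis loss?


Hysteresis loss = loading - unloading
= 38.3 - 19.53
= 18.77 J

18.77 J


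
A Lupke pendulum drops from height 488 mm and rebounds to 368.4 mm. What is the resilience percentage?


Resilience = h_rebound / h_drop * 100
= 368.4 / 488 * 100
= 75.5%

75.5%


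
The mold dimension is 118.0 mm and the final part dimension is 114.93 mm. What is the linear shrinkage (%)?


Shrinkage = (mold - part) / mold * 100
= (118.0 - 114.93) / 118.0 * 100
= 3.07 / 118.0 * 100
= 2.6%

2.6%


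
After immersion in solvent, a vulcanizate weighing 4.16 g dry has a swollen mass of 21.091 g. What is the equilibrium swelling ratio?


Q = W_swollen / W_dry
Q = 21.091 / 4.16
Q = 5.07

Q = 5.07


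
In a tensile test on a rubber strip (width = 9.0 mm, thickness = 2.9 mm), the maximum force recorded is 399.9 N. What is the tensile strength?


Area = width * thickness = 9.0 * 2.9 = 26.1 mm^2
TS = force / area = 399.9 / 26.1 = 15.32 MPa

15.32 MPa


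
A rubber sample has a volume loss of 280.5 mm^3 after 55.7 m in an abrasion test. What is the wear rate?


Rate = volume_loss / distance
= 280.5 / 55.7
= 5.036 mm^3/m

5.036 mm^3/m


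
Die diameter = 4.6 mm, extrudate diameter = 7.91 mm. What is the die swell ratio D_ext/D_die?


Die swell ratio = D_extrudate / D_die
= 7.91 / 4.6
= 1.72

Die swell = 1.72


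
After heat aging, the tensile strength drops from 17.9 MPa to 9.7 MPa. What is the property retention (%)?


Retention = aged / original * 100
= 9.7 / 17.9 * 100
= 54.2%

54.2%


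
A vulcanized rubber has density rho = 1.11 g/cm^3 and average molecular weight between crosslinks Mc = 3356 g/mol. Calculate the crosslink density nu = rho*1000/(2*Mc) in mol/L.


nu = rho * 1000 / (2 * Mc)
nu = 1.11 * 1000 / (2 * 3356)
nu = 1110.0 / 6712
nu = 0.1654 mol/L

0.1654 mol/L


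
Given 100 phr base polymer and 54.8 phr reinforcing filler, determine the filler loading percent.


Filler % = filler / (rubber + filler) * 100
= 54.8 / (100 + 54.8) * 100
= 54.8 / 154.8 * 100
= 35.4%

35.4%


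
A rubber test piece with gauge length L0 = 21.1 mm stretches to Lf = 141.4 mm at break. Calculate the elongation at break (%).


Elongation = (Lf - L0) / L0 * 100
= (141.4 - 21.1) / 21.1 * 100
= 120.3 / 21.1 * 100
= 570.1%

570.1%


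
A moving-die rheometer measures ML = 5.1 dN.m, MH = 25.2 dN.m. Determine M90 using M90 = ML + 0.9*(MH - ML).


M90 = ML + 0.9 * (MH - ML)
M90 = 5.1 + 0.9 * (25.2 - 5.1)
M90 = 5.1 + 0.9 * 20.1
M90 = 23.19 dN.m

23.19 dN.m


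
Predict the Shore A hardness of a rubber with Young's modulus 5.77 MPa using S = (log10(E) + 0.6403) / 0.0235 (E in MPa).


log10(E) = 0.0235*S - 0.6403  =>  S = (log10(E) + 0.6403) / 0.0235
log10(5.77) = 0.761176
S = (0.761176 + 0.6403) / 0.0235 = 1.401476 / 0.0235
S = 59.6

Shore A = 59.6


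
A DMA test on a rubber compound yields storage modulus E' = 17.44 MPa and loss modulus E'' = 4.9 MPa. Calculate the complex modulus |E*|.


|E*| = sqrt(E'^2 + E''^2)
= sqrt(17.44^2 + 4.9^2)
= sqrt(304.1536 + 24.0100)
= 18.115 MPa

18.115 MPa


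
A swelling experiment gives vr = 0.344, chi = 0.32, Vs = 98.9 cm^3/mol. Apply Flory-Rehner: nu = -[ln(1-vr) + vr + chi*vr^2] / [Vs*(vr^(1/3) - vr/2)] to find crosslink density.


ln(1 - vr) = ln(1 - 0.344) = -0.4216
Numerator = -((-0.4216) + 0.344 + 0.32 * 0.344^2) = 0.0397
Denominator = 98.9 * (0.344^(1/3) - 0.344/2) = 52.2864
nu = 0.0397 / 52.2864 = 7.5980e-04 mol/cm^3

7.5980e-04 mol/cm^3


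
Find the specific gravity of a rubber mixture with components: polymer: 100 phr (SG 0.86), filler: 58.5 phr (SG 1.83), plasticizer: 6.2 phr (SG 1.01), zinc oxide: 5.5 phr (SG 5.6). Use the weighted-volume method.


Sum of weights = 170.2
Volume contributions:
  polymer: 100/0.86 = 116.2791
  filler: 58.5/1.83 = 31.9672
  plasticizer: 6.2/1.01 = 6.1386
  zinc oxide: 5.5/5.6 = 0.9821
Sum of volumes = 155.3670
SG = 170.2 / 155.3670 = 1.095

SG = 1.095


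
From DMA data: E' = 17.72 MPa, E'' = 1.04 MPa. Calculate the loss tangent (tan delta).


tan delta = E'' / E'
= 1.04 / 17.72
= 0.0587

tan delta = 0.0587


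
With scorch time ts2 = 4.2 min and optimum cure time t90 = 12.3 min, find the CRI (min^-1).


CRI = 100 / (t90 - ts2)
= 100 / (12.3 - 4.2)
= 100 / 8.1
= 12.35 min^-1

12.35 min^-1


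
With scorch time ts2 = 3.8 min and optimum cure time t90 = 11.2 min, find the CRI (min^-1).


CRI = 100 / (t90 - ts2)
= 100 / (11.2 - 3.8)
= 100 / 7.4
= 13.51 min^-1

13.51 min^-1


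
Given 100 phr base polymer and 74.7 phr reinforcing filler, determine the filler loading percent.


Filler % = filler / (rubber + filler) * 100
= 74.7 / (100 + 74.7) * 100
= 74.7 / 174.7 * 100
= 42.76%

42.76%


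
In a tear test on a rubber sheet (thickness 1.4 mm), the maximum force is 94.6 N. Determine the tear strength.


Tear strength = force / thickness
= 94.6 / 1.4
= 67.57 N/mm

67.57 N/mm


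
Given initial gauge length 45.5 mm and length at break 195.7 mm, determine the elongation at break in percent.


Elongation = (Lf - L0) / L0 * 100
= (195.7 - 45.5) / 45.5 * 100
= 150.2 / 45.5 * 100
= 330.1%

330.1%


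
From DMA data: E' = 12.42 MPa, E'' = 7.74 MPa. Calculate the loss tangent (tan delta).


tan delta = E'' / E'
= 7.74 / 12.42
= 0.6232

tan delta = 0.6232


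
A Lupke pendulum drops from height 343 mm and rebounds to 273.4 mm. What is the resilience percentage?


Resilience = h_rebound / h_drop * 100
= 273.4 / 343 * 100
= 79.7%

79.7%


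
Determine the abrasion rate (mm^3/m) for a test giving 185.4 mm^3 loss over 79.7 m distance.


Rate = volume_loss / distance
= 185.4 / 79.7
= 2.326 mm^3/m

2.326 mm^3/m


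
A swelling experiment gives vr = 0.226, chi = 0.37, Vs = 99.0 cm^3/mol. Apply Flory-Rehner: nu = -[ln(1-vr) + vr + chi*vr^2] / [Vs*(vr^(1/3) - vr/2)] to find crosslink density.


ln(1 - vr) = ln(1 - 0.226) = -0.2562
Numerator = -((-0.2562) + 0.226 + 0.37 * 0.226^2) = 0.0113
Denominator = 99.0 * (0.226^(1/3) - 0.226/2) = 49.1159
nu = 0.0113 / 49.1159 = 2.2977e-04 mol/cm^3

2.2977e-04 mol/cm^3


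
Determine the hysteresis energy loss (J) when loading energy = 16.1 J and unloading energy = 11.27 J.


Hysteresis loss = loading - unloading
= 16.1 - 11.27
= 4.83 J

4.83 J


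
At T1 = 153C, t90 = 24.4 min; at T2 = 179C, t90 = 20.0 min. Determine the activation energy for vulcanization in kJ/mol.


T1 = 426.15 K, T2 = 452.15 K
1/T1 - 1/T2 = 1.3494e-04
ln(t1/t2) = ln(24.4/20.0) = 0.1989
Ea = 8.314 * 0.1989 / 1.3494e-04 = 12252.0616 J/mol
Ea = 12.25 kJ/mol

12.25 kJ/mol


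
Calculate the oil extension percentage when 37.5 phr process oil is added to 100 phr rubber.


Oil % = oil / (100 + oil) * 100
= 37.5 / (100 + 37.5) * 100
= 37.5 / 137.5 * 100
= 27.27%

27.27%


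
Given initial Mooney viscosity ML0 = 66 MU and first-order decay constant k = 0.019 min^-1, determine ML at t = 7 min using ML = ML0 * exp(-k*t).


ML = ML0 * exp(-k * t)
ML = 66 * exp(-0.019 * 7)
ML = 66 * 0.8755
ML = 57.78 MU

57.78 MU


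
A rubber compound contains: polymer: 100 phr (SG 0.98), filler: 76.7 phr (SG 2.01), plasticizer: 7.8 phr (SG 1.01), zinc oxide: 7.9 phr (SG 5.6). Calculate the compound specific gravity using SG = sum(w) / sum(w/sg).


Sum of weights = 192.4
Volume contributions:
  polymer: 100/0.98 = 102.0408
  filler: 76.7/2.01 = 38.1592
  plasticizer: 7.8/1.01 = 7.7228
  zinc oxide: 7.9/5.6 = 1.4107
Sum of volumes = 149.3335
SG = 192.4 / 149.3335 = 1.288

SG = 1.288


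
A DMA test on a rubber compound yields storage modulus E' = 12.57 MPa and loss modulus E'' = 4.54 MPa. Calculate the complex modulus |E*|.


|E*| = sqrt(E'^2 + E''^2)
= sqrt(12.57^2 + 4.54^2)
= sqrt(158.0049 + 20.6116)
= 13.365 MPa

13.365 MPa


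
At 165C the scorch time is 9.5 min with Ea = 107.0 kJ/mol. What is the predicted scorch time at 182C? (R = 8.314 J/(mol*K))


Convert temperatures: T1 = 165 + 273.15 = 438.15 K, T2 = 182 + 273.15 = 455.15 K
ts2_new = 9.5 * exp(107000 / 8.314 * (1/455.15 - 1/438.15))
1/T2 - 1/T1 = -8.5246e-05
ts2_new = 3.17 min

3.17 min


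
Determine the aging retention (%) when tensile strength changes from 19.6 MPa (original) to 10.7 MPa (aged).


Retention = aged / original * 100
= 10.7 / 19.6 * 100
= 54.6%

54.6%


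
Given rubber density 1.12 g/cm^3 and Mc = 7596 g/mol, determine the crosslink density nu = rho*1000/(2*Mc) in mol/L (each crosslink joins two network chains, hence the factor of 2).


nu = rho * 1000 / (2 * Mc)
nu = 1.12 * 1000 / (2 * 7596)
nu = 1120.0 / 15192
nu = 0.0737 mol/L

0.0737 mol/L


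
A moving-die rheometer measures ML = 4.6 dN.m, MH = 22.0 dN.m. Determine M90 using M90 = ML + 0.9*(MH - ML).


M90 = ML + 0.9 * (MH - ML)
M90 = 4.6 + 0.9 * (22.0 - 4.6)
M90 = 4.6 + 0.9 * 17.4
M90 = 20.26 dN.m

20.26 dN.m


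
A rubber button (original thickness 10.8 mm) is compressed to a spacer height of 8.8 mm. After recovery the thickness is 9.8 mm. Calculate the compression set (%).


CS = (t0 - recovered) / (t0 - ts) * 100
= (10.8 - 9.8) / (10.8 - 8.8) * 100
= 1.0 / 2.0 * 100
= 50.0%

50.0%


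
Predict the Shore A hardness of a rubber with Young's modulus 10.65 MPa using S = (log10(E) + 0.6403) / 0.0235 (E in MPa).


log10(E) = 0.0235*S - 0.6403  =>  S = (log10(E) + 0.6403) / 0.0235
log10(10.65) = 1.027350
S = (1.027350 + 0.6403) / 0.0235 = 1.667650 / 0.0235
S = 71.0

Shore A = 71.0


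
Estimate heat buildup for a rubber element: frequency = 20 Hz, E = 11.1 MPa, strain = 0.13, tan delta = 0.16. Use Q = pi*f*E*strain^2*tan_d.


Q = pi * f * E * strain^2 * tan_d
= pi * 20 * 11.1 * 0.13^2 * 0.16
= pi * 20 * 11.1 * 0.0169 * 0.16
= 1.8859

Q = 1.8859


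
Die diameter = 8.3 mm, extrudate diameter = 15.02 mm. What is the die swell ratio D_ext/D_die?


Die swell ratio = D_extrudate / D_die
= 15.02 / 8.3
= 1.81

Die swell = 1.81


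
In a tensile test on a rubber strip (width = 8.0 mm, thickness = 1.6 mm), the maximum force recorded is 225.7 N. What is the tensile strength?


Area = width * thickness = 8.0 * 1.6 = 12.8 mm^2
TS = force / area = 225.7 / 12.8 = 17.63 MPa

17.63 MPa


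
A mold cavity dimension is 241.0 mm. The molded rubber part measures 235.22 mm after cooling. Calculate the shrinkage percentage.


Shrinkage = (mold - part) / mold * 100
= (241.0 - 235.22) / 241.0 * 100
= 5.78 / 241.0 * 100
= 2.4%

2.4%


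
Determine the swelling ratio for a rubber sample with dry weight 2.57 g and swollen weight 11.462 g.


Q = W_swollen / W_dry
Q = 11.462 / 2.57
Q = 4.46

Q = 4.46


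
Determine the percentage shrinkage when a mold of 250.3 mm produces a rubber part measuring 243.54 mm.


Shrinkage = (mold - part) / mold * 100
= (250.3 - 243.54) / 250.3 * 100
= 6.76 / 250.3 * 100
= 2.7%

2.7%


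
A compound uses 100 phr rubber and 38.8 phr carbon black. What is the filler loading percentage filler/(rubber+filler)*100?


Filler % = filler / (rubber + filler) * 100
= 38.8 / (100 + 38.8) * 100
= 38.8 / 138.8 * 100
= 27.95%

27.95%


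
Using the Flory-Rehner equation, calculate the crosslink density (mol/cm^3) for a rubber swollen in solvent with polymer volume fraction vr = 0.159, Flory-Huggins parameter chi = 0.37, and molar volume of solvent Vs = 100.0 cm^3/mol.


ln(1 - vr) = ln(1 - 0.159) = -0.1732
Numerator = -((-0.1732) + 0.159 + 0.37 * 0.159^2) = 0.0048
Denominator = 100.0 * (0.159^(1/3) - 0.159/2) = 46.2250
nu = 0.0048 / 46.2250 = 1.0405e-04 mol/cm^3

1.0405e-04 mol/cm^3


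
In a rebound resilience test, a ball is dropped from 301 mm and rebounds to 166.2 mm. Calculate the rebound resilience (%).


Resilience = h_rebound / h_drop * 100
= 166.2 / 301 * 100
= 55.2%

55.2%


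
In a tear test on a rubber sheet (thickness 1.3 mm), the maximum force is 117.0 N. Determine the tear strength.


Tear strength = force / thickness
= 117.0 / 1.3
= 90.0 N/mm

90.0 N/mm


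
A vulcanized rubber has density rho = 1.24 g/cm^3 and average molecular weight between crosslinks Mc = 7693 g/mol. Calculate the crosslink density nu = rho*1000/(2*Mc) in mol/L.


nu = rho * 1000 / (2 * Mc)
nu = 1.24 * 1000 / (2 * 7693)
nu = 1240.0 / 15386
nu = 0.0806 mol/L

0.0806 mol/L


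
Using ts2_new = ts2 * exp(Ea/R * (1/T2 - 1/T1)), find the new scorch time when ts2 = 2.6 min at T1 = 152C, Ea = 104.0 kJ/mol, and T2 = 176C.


Convert temperatures: T1 = 152 + 273.15 = 425.15 K, T2 = 176 + 273.15 = 449.15 K
ts2_new = 2.6 * exp(104000 / 8.314 * (1/449.15 - 1/425.15))
1/T2 - 1/T1 = -1.2568e-04
ts2_new = 0.54 min

0.54 min


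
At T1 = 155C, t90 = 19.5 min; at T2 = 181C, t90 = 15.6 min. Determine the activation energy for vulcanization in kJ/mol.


T1 = 428.15 K, T2 = 454.15 K
1/T1 - 1/T2 = 1.3371e-04
ln(t1/t2) = ln(19.5/15.6) = 0.2231
Ea = 8.314 * 0.2231 / 1.3371e-04 = 13874.4661 J/mol
Ea = 13.87 kJ/mol

13.87 kJ/mol


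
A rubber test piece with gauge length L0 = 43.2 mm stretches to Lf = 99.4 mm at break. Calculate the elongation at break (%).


Elongation = (Lf - L0) / L0 * 100
= (99.4 - 43.2) / 43.2 * 100
= 56.2 / 43.2 * 100
= 130.1%

130.1%


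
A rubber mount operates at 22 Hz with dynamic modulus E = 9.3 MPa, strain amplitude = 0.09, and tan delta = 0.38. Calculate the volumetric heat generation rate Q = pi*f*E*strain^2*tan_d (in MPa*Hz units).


Q = pi * f * E * strain^2 * tan_d
= pi * 22 * 9.3 * 0.09^2 * 0.38
= pi * 22 * 9.3 * 0.0081 * 0.38
= 1.9784

Q = 1.9784


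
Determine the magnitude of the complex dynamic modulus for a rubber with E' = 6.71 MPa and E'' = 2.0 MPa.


|E*| = sqrt(E'^2 + E''^2)
= sqrt(6.71^2 + 2.0^2)
= sqrt(45.0241 + 4.0000)
= 7.002 MPa

7.002 MPa


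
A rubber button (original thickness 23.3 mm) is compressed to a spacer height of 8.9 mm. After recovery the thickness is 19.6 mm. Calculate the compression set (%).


CS = (t0 - recovered) / (t0 - ts) * 100
= (23.3 - 19.6) / (23.3 - 8.9) * 100
= 3.7 / 14.4 * 100
= 25.7%

25.7%


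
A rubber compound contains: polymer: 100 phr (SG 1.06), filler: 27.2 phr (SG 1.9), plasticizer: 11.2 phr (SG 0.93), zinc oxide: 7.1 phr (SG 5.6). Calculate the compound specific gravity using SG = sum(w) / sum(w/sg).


Sum of weights = 145.5
Volume contributions:
  polymer: 100/1.06 = 94.3396
  filler: 27.2/1.9 = 14.3158
  plasticizer: 11.2/0.93 = 12.0430
  zinc oxide: 7.1/5.6 = 1.2679
Sum of volumes = 121.9663
SG = 145.5 / 121.9663 = 1.193

SG = 1.193


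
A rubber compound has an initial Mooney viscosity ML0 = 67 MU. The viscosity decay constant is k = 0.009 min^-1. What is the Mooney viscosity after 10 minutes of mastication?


ML = ML0 * exp(-k * t)
ML = 67 * exp(-0.009 * 10)
ML = 67 * 0.9139
ML = 61.23 MU

61.23 MU


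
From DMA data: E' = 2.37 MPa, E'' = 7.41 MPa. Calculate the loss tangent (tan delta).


tan delta = E'' / E'
= 7.41 / 2.37
= 3.1266

tan delta = 3.1266


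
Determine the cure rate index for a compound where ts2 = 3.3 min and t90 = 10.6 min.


CRI = 100 / (t90 - ts2)
= 100 / (10.6 - 3.3)
= 100 / 7.3
= 13.7 min^-1

13.7 min^-1


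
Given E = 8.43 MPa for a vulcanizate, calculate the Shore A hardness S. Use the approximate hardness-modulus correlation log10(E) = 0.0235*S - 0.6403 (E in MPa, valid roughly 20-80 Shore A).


log10(E) = 0.0235*S - 0.6403  =>  S = (log10(E) + 0.6403) / 0.0235
log10(8.43) = 0.925828
S = (0.925828 + 0.6403) / 0.0235 = 1.566128 / 0.0235
S = 66.6

Shore A = 66.6


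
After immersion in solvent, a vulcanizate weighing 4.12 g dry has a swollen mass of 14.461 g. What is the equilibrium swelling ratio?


Q = W_swollen / W_dry
Q = 14.461 / 4.12
Q = 3.51

Q = 3.51


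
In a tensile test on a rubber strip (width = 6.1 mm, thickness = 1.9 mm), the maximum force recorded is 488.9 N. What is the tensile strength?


Area = width * thickness = 6.1 * 1.9 = 11.59 mm^2
TS = force / area = 488.9 / 11.59 = 42.18 MPa

42.18 MPa


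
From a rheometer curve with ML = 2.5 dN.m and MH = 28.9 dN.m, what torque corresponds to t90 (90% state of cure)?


M90 = ML + 0.9 * (MH - ML)
M90 = 2.5 + 0.9 * (28.9 - 2.5)
M90 = 2.5 + 0.9 * 26.4
M90 = 26.26 dN.m

26.26 dN.m


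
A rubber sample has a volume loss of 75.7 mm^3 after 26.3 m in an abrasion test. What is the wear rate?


Rate = volume_loss / distance
= 75.7 / 26.3
= 2.878 mm^3/m

2.878 mm^3/m


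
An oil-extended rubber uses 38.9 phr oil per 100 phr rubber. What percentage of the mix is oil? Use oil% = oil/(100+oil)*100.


Oil % = oil / (100 + oil) * 100
= 38.9 / (100 + 38.9) * 100
= 38.9 / 138.9 * 100
= 28.01%

28.01%


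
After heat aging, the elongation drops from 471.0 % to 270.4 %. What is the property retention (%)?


Retention = aged / original * 100
= 270.4 / 471.0 * 100
= 57.4%

57.4%


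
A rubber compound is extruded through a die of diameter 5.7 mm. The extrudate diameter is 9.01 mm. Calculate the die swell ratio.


Die swell ratio = D_extrudate / D_die
= 9.01 / 5.7
= 1.581

Die swell = 1.581


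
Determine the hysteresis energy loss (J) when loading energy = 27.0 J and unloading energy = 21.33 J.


Hysteresis loss = loading - unloading
= 27.0 - 21.33
= 5.67 J

5.67 J


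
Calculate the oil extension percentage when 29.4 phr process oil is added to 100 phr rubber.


Oil % = oil / (100 + oil) * 100
= 29.4 / (100 + 29.4) * 100
= 29.4 / 129.4 * 100
= 22.72%

22.72%


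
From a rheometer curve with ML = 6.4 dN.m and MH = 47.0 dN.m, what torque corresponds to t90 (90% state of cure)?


M90 = ML + 0.9 * (MH - ML)
M90 = 6.4 + 0.9 * (47.0 - 6.4)
M90 = 6.4 + 0.9 * 40.6
M90 = 42.94 dN.m

42.94 dN.m


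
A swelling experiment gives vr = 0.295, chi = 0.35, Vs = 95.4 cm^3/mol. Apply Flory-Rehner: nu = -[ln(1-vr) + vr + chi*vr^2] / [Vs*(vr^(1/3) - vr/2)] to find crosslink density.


ln(1 - vr) = ln(1 - 0.295) = -0.3496
Numerator = -((-0.3496) + 0.295 + 0.35 * 0.295^2) = 0.0241
Denominator = 95.4 * (0.295^(1/3) - 0.295/2) = 49.4356
nu = 0.0241 / 49.4356 = 4.8748e-04 mol/cm^3

4.8748e-04 mol/cm^3


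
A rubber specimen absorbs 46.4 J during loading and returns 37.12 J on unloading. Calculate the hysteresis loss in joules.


Hysteresis loss = loading - unloading
= 46.4 - 37.12
= 9.28 J

9.28 J


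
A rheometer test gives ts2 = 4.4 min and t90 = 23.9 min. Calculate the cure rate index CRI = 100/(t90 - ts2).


CRI = 100 / (t90 - ts2)
= 100 / (23.9 - 4.4)
= 100 / 19.5
= 5.13 min^-1

5.13 min^-1


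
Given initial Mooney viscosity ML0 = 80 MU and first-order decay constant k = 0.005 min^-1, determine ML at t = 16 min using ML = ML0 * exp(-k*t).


ML = ML0 * exp(-k * t)
ML = 80 * exp(-0.005 * 16)
ML = 80 * 0.9231
ML = 73.85 MU

73.85 MU


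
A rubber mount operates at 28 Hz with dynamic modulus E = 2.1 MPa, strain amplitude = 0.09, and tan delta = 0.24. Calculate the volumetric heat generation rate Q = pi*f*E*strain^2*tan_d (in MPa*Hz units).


Q = pi * f * E * strain^2 * tan_d
= pi * 28 * 2.1 * 0.09^2 * 0.24
= pi * 28 * 2.1 * 0.0081 * 0.24
= 0.3591

Q = 0.3591


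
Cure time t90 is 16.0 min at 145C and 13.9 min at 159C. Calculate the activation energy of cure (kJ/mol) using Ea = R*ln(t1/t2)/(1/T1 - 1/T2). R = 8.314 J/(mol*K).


T1 = 418.15 K, T2 = 432.15 K
1/T1 - 1/T2 = 7.7475e-05
ln(t1/t2) = ln(16.0/13.9) = 0.1407
Ea = 8.314 * 0.1407 / 7.7475e-05 = 15098.7967 J/mol
Ea = 15.1 kJ/mol

15.1 kJ/mol


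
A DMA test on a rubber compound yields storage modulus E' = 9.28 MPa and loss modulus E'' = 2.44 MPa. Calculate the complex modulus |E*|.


|E*| = sqrt(E'^2 + E''^2)
= sqrt(9.28^2 + 2.44^2)
= sqrt(86.1184 + 5.9536)
= 9.595 MPa

9.595 MPa


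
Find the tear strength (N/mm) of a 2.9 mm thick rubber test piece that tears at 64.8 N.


Tear strength = force / thickness
= 64.8 / 2.9
= 22.34 N/mm

22.34 N/mm


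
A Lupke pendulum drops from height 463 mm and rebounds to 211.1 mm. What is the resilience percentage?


Resilience = h_rebound / h_drop * 100
= 211.1 / 463 * 100
= 45.6%

45.6%


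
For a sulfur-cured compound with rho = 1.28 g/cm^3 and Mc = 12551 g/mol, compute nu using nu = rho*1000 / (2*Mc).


nu = rho * 1000 / (2 * Mc)
nu = 1.28 * 1000 / (2 * 12551)
nu = 1280.0 / 25102
nu = 0.0510 mol/L

0.0510 mol/L


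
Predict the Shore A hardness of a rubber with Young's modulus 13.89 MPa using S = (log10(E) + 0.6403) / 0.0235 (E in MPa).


log10(E) = 0.0235*S - 0.6403  =>  S = (log10(E) + 0.6403) / 0.0235
log10(13.89) = 1.142702
S = (1.142702 + 0.6403) / 0.0235 = 1.783002 / 0.0235
S = 75.9

Shore A = 75.9


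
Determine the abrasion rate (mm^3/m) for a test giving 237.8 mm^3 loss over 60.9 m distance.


Rate = volume_loss / distance
= 237.8 / 60.9
= 3.905 mm^3/m

3.905 mm^3/m


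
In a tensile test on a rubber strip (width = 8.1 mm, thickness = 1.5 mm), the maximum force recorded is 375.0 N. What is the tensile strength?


Area = width * thickness = 8.1 * 1.5 = 12.15 mm^2
TS = force / area = 375.0 / 12.15 = 30.86 MPa

30.86 MPa


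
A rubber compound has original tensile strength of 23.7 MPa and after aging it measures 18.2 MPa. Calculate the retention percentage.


Retention = aged / original * 100
= 18.2 / 23.7 * 100
= 76.8%

76.8%


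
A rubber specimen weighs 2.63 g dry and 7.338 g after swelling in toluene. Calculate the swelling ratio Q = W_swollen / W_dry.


Q = W_swollen / W_dry
Q = 7.338 / 2.63
Q = 2.79

Q = 2.79


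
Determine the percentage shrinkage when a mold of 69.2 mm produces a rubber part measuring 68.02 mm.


Shrinkage = (mold - part) / mold * 100
= (69.2 - 68.02) / 69.2 * 100
= 1.18 / 69.2 * 100
= 1.71%

1.71%


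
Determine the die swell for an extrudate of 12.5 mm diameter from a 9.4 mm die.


Die swell ratio = D_extrudate / D_die
= 12.5 / 9.4
= 1.33

Die swell = 1.33


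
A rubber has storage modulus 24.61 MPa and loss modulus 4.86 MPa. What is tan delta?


tan delta = E'' / E'
= 4.86 / 24.61
= 0.1975

tan delta = 0.1975


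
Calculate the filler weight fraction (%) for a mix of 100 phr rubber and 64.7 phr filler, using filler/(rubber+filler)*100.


Filler % = filler / (rubber + filler) * 100
= 64.7 / (100 + 64.7) * 100
= 64.7 / 164.7 * 100
= 39.28%

39.28%


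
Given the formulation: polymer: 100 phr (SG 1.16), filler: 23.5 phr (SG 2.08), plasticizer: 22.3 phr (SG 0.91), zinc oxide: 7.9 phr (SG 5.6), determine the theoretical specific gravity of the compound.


Sum of weights = 153.7
Volume contributions:
  polymer: 100/1.16 = 86.2069
  filler: 23.5/2.08 = 11.2981
  plasticizer: 22.3/0.91 = 24.5055
  zinc oxide: 7.9/5.6 = 1.4107
Sum of volumes = 123.4212
SG = 153.7 / 123.4212 = 1.245

SG = 1.245


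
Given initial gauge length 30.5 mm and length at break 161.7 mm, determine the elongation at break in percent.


Elongation = (Lf - L0) / L0 * 100
= (161.7 - 30.5) / 30.5 * 100
= 131.2 / 30.5 * 100
= 430.2%

430.2%


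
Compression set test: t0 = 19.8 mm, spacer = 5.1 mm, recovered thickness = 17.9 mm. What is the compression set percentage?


CS = (t0 - recovered) / (t0 - ts) * 100
= (19.8 - 17.9) / (19.8 - 5.1) * 100
= 1.9 / 14.7 * 100
= 12.9%

12.9%


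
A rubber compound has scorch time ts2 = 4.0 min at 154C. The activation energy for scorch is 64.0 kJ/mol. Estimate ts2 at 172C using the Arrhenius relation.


Convert temperatures: T1 = 154 + 273.15 = 427.15 K, T2 = 172 + 273.15 = 445.15 K
ts2_new = 4.0 * exp(64000 / 8.314 * (1/445.15 - 1/427.15))
1/T2 - 1/T1 = -9.4664e-05
ts2_new = 1.93 min

1.93 min


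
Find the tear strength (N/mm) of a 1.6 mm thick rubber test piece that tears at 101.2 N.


Tear strength = force / thickness
= 101.2 / 1.6
= 63.25 N/mm

63.25 N/mm


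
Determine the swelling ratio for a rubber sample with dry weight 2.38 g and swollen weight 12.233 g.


Q = W_swollen / W_dry
Q = 12.233 / 2.38
Q = 5.14

Q = 5.14


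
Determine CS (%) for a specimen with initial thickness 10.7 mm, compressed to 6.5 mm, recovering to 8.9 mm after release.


CS = (t0 - recovered) / (t0 - ts) * 100
= (10.7 - 8.9) / (10.7 - 6.5) * 100
= 1.8 / 4.2 * 100
= 42.9%

42.9%


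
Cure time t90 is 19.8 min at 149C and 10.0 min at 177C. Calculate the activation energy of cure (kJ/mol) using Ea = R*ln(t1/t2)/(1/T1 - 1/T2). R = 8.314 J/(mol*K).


T1 = 422.15 K, T2 = 450.15 K
1/T1 - 1/T2 = 1.4734e-04
ln(t1/t2) = ln(19.8/10.0) = 0.6831
Ea = 8.314 * 0.6831 / 1.4734e-04 = 38544.1361 J/mol
Ea = 38.54 kJ/mol

38.54 kJ/mol


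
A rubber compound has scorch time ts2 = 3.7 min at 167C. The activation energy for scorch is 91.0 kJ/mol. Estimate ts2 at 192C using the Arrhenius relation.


Convert temperatures: T1 = 167 + 273.15 = 440.15 K, T2 = 192 + 273.15 = 465.15 K
ts2_new = 3.7 * exp(91000 / 8.314 * (1/465.15 - 1/440.15))
1/T2 - 1/T1 = -1.2211e-04
ts2_new = 0.97 min

0.97 min


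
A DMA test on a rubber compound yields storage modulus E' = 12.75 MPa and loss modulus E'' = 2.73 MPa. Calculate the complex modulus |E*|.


|E*| = sqrt(E'^2 + E''^2)
= sqrt(12.75^2 + 2.73^2)
= sqrt(162.5625 + 7.4529)
= 13.039 MPa

13.039 MPa


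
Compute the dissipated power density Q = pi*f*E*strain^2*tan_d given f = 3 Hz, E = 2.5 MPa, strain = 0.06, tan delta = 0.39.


Q = pi * f * E * strain^2 * tan_d
= pi * 3 * 2.5 * 0.06^2 * 0.39
= pi * 3 * 2.5 * 0.0036 * 0.39
= 0.0331

Q = 0.0331


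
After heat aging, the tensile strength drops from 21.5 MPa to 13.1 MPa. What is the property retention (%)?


Retention = aged / original * 100
= 13.1 / 21.5 * 100
= 60.9%

60.9%


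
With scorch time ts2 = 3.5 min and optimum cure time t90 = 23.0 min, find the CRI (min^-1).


CRI = 100 / (t90 - ts2)
= 100 / (23.0 - 3.5)
= 100 / 19.5
= 5.13 min^-1

5.13 min^-1


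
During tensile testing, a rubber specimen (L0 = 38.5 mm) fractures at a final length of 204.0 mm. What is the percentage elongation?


Elongation = (Lf - L0) / L0 * 100
= (204.0 - 38.5) / 38.5 * 100
= 165.5 / 38.5 * 100
= 429.9%

429.9%


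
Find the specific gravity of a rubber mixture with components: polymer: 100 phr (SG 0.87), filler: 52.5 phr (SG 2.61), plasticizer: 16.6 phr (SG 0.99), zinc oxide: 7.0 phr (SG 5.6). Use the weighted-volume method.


Sum of weights = 176.1
Volume contributions:
  polymer: 100/0.87 = 114.9425
  filler: 52.5/2.61 = 20.1149
  plasticizer: 16.6/0.99 = 16.7677
  zinc oxide: 7.0/5.6 = 1.2500
Sum of volumes = 153.0751
SG = 176.1 / 153.0751 = 1.15

SG = 1.15


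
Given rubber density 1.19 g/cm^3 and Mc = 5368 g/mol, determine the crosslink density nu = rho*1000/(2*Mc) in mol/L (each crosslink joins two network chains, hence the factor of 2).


nu = rho * 1000 / (2 * Mc)
nu = 1.19 * 1000 / (2 * 5368)
nu = 1190.0 / 10736
nu = 0.1108 mol/L

0.1108 mol/L


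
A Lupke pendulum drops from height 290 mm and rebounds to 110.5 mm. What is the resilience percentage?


Resilience = h_rebound / h_drop * 100
= 110.5 / 290 * 100
= 38.1%

38.1%


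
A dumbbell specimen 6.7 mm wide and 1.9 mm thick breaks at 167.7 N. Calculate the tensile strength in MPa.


Area = width * thickness = 6.7 * 1.9 = 12.73 mm^2
TS = force / area = 167.7 / 12.73 = 13.17 MPa

13.17 MPa


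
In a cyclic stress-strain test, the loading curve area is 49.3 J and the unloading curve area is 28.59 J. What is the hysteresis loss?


Hysteresis loss = loading - unloading
= 49.3 - 28.59
= 20.71 J

20.71 J


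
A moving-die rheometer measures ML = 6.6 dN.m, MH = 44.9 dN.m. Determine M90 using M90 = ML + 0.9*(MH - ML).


M90 = ML + 0.9 * (MH - ML)
M90 = 6.6 + 0.9 * (44.9 - 6.6)
M90 = 6.6 + 0.9 * 38.3
M90 = 41.07 dN.m

41.07 dN.m


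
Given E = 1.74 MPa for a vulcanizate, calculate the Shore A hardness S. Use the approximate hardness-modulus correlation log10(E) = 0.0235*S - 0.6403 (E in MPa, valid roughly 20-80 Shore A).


log10(E) = 0.0235*S - 0.6403  =>  S = (log10(E) + 0.6403) / 0.0235
log10(1.74) = 0.240549
S = (0.240549 + 0.6403) / 0.0235 = 0.880849 / 0.0235
S = 37.5

Shore A = 37.5


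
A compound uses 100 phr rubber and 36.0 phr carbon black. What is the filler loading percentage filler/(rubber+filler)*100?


Filler % = filler / (rubber + filler) * 100
= 36.0 / (100 + 36.0) * 100
= 36.0 / 136.0 * 100
= 26.47%

26.47%


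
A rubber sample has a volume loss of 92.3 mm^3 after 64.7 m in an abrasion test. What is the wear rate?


Rate = volume_loss / distance
= 92.3 / 64.7
= 1.427 mm^3/m

1.427 mm^3/m


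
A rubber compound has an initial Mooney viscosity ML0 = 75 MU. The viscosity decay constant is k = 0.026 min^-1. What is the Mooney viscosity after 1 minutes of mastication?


ML = ML0 * exp(-k * t)
ML = 75 * exp(-0.026 * 1)
ML = 75 * 0.9743
ML = 73.08 MU

73.08 MU


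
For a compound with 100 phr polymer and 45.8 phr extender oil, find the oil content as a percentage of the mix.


Oil % = oil / (100 + oil) * 100
= 45.8 / (100 + 45.8) * 100
= 45.8 / 145.8 * 100
= 31.41%

31.41%


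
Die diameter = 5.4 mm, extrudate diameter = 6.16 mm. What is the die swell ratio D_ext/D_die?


Die swell ratio = D_extrudate / D_die
= 6.16 / 5.4
= 1.141

Die swell = 1.141


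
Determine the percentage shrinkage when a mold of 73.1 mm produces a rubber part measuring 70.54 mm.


Shrinkage = (mold - part) / mold * 100
= (73.1 - 70.54) / 73.1 * 100
= 2.56 / 73.1 * 100
= 3.5%

3.5%


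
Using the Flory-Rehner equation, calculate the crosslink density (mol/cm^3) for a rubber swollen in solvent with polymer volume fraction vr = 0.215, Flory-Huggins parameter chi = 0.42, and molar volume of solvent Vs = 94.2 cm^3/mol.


ln(1 - vr) = ln(1 - 0.215) = -0.2421
Numerator = -((-0.2421) + 0.215 + 0.42 * 0.215^2) = 0.0077
Denominator = 94.2 * (0.215^(1/3) - 0.215/2) = 46.3061
nu = 0.0077 / 46.3061 = 1.6536e-04 mol/cm^3

1.6536e-04 mol/cm^3


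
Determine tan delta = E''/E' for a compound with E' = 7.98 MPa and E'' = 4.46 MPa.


tan delta = E'' / E'
= 4.46 / 7.98
= 0.5589

tan delta = 0.5589


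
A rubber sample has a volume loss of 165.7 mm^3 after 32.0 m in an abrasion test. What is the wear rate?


Rate = volume_loss / distance
= 165.7 / 32.0
= 5.178 mm^3/m

5.178 mm^3/m


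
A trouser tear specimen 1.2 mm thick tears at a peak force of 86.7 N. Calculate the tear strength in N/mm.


Tear strength = force / thickness
= 86.7 / 1.2
= 72.25 N/mm

72.25 N/mm


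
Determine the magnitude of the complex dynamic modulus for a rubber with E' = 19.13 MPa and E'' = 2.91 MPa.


|E*| = sqrt(E'^2 + E''^2)
= sqrt(19.13^2 + 2.91^2)
= sqrt(365.9569 + 8.4681)
= 19.35 MPa

19.35 MPa


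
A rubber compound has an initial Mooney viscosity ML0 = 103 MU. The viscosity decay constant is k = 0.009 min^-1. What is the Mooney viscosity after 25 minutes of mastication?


ML = ML0 * exp(-k * t)
ML = 103 * exp(-0.009 * 25)
ML = 103 * 0.7985
ML = 82.25 MU

82.25 MU


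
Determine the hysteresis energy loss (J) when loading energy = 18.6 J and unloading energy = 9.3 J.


Hysteresis loss = loading - unloading
= 18.6 - 9.3
= 9.3 J

9.3 J


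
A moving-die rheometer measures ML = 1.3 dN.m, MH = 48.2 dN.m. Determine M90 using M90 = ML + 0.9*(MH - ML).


M90 = ML + 0.9 * (MH - ML)
M90 = 1.3 + 0.9 * (48.2 - 1.3)
M90 = 1.3 + 0.9 * 46.9
M90 = 43.51 dN.m

43.51 dN.m


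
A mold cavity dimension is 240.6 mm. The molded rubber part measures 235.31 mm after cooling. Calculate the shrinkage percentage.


Shrinkage = (mold - part) / mold * 100
= (240.6 - 235.31) / 240.6 * 100
= 5.29 / 240.6 * 100
= 2.2%

2.2%


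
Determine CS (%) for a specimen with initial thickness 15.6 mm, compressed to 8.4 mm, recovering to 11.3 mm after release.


CS = (t0 - recovered) / (t0 - ts) * 100
= (15.6 - 11.3) / (15.6 - 8.4) * 100
= 4.3 / 7.2 * 100
= 59.7%

59.7%


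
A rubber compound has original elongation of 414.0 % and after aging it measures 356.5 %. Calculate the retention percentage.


Retention = aged / original * 100
= 356.5 / 414.0 * 100
= 86.1%

86.1%


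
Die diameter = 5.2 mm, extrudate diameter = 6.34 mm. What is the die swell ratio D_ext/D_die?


Die swell ratio = D_extrudate / D_die
= 6.34 / 5.2
= 1.219

Die swell = 1.219


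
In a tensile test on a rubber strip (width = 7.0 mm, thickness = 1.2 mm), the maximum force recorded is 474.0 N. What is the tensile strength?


Area = width * thickness = 7.0 * 1.2 = 8.4 mm^2
TS = force / area = 474.0 / 8.4 = 56.43 MPa

56.43 MPa


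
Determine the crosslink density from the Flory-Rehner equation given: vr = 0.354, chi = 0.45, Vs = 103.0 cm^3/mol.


ln(1 - vr) = ln(1 - 0.354) = -0.4370
Numerator = -((-0.4370) + 0.354 + 0.45 * 0.354^2) = 0.0266
Denominator = 103.0 * (0.354^(1/3) - 0.354/2) = 54.6317
nu = 0.0266 / 54.6317 = 4.8623e-04 mol/cm^3

4.8623e-04 mol/cm^3


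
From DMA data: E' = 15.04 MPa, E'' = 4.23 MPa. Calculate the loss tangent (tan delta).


tan delta = E'' / E'
= 4.23 / 15.04
= 0.2813

tan delta = 0.2813


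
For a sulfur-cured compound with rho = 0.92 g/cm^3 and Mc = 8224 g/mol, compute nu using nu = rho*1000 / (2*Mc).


nu = rho * 1000 / (2 * Mc)
nu = 0.92 * 1000 / (2 * 8224)
nu = 920.0 / 16448
nu = 0.0559 mol/L

0.0559 mol/L


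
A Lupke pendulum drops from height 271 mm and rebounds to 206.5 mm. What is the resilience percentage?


Resilience = h_rebound / h_drop * 100
= 206.5 / 271 * 100
= 76.2%

76.2%


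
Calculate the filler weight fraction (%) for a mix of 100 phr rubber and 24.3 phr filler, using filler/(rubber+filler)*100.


Filler % = filler / (rubber + filler) * 100
= 24.3 / (100 + 24.3) * 100
= 24.3 / 124.3 * 100
= 19.55%

19.55%


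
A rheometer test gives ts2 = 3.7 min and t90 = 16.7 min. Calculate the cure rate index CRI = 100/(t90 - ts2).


CRI = 100 / (t90 - ts2)
= 100 / (16.7 - 3.7)
= 100 / 13.0
= 7.69 min^-1

7.69 min^-1


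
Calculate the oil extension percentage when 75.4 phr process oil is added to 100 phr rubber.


Oil % = oil / (100 + oil) * 100
= 75.4 / (100 + 75.4) * 100
= 75.4 / 175.4 * 100
= 42.99%

42.99%


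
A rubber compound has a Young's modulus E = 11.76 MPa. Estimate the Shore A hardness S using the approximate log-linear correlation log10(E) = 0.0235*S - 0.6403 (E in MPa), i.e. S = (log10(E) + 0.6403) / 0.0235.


log10(E) = 0.0235*S - 0.6403  =>  S = (log10(E) + 0.6403) / 0.0235
log10(11.76) = 1.070407
S = (1.070407 + 0.6403) / 0.0235 = 1.710707 / 0.0235
S = 72.8

Shore A = 72.8


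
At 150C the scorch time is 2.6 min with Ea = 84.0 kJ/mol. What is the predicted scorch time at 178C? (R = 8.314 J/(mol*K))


Convert temperatures: T1 = 150 + 273.15 = 423.15 K, T2 = 178 + 273.15 = 451.15 K
ts2_new = 2.6 * exp(84000 / 8.314 * (1/451.15 - 1/423.15))
1/T2 - 1/T1 = -1.4667e-04
ts2_new = 0.59 min

0.59 min


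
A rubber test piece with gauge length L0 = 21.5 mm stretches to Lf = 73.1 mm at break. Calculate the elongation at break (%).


Elongation = (Lf - L0) / L0 * 100
= (73.1 - 21.5) / 21.5 * 100
= 51.6 / 21.5 * 100
= 240.0%

240.0%


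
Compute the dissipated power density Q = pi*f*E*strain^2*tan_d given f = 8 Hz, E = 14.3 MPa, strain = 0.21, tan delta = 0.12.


Q = pi * f * E * strain^2 * tan_d
= pi * 8 * 14.3 * 0.21^2 * 0.12
= pi * 8 * 14.3 * 0.0441 * 0.12
= 1.9019

Q = 1.9019


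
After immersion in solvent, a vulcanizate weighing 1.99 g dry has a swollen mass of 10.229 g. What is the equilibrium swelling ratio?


Q = W_swollen / W_dry
Q = 10.229 / 1.99
Q = 5.14

Q = 5.14


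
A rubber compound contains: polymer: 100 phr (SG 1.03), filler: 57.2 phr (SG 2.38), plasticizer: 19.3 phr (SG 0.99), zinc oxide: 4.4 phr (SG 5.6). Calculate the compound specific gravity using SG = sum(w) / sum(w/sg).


Sum of weights = 180.9
Volume contributions:
  polymer: 100/1.03 = 97.0874
  filler: 57.2/2.38 = 24.0336
  plasticizer: 19.3/0.99 = 19.4949
  zinc oxide: 4.4/5.6 = 0.7857
Sum of volumes = 141.4017
SG = 180.9 / 141.4017 = 1.279

SG = 1.279


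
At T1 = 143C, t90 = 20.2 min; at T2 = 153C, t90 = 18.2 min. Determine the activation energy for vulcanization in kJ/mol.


T1 = 416.15 K, T2 = 426.15 K
1/T1 - 1/T2 = 5.6388e-05
ln(t1/t2) = ln(20.2/18.2) = 0.1043
Ea = 8.314 * 0.1043 / 5.6388e-05 = 15372.4943 J/mol
Ea = 15.37 kJ/mol

15.37 kJ/mol


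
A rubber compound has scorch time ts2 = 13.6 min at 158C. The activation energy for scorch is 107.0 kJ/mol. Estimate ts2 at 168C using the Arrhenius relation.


Convert temperatures: T1 = 158 + 273.15 = 431.15 K, T2 = 168 + 273.15 = 441.15 K
ts2_new = 13.6 * exp(107000 / 8.314 * (1/441.15 - 1/431.15))
1/T2 - 1/T1 = -5.2576e-05
ts2_new = 6.91 min

6.91 min


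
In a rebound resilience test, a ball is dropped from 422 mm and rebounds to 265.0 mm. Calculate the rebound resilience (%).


Resilience = h_rebound / h_drop * 100
= 265.0 / 422 * 100
= 62.8%

62.8%


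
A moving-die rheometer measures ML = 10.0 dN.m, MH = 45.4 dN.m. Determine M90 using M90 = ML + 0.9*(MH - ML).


M90 = ML + 0.9 * (MH - ML)
M90 = 10.0 + 0.9 * (45.4 - 10.0)
M90 = 10.0 + 0.9 * 35.4
M90 = 41.86 dN.m

41.86 dN.m


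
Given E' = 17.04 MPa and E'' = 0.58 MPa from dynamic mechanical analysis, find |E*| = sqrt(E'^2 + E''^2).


|E*| = sqrt(E'^2 + E''^2)
= sqrt(17.04^2 + 0.58^2)
= sqrt(290.3616 + 0.3364)
= 17.05 MPa

17.05 MPa


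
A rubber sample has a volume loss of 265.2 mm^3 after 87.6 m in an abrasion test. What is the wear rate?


Rate = volume_loss / distance
= 265.2 / 87.6
= 3.027 mm^3/m

3.027 mm^3/m


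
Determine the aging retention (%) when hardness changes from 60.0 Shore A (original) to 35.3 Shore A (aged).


Retention = aged / original * 100
= 35.3 / 60.0 * 100
= 58.8%

58.8%


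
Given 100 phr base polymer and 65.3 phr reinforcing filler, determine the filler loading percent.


Filler % = filler / (rubber + filler) * 100
= 65.3 / (100 + 65.3) * 100
= 65.3 / 165.3 * 100
= 39.5%

39.5%
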